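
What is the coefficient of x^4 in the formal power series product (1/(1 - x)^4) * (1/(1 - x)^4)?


Combine the factors: (1/(1 - x)^4) * (1/(1 - x)^4) = 1/(1 - x)^8.
Then use 1/(1 - x)^r = sum_{k>=0} C(k + r - 1, r - 1) x^k with r = 8 and k = 4:
C(11, 7) = 330.

330


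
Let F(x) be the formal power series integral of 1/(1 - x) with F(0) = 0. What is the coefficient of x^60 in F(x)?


1/(1 - x) = sum_{k>=0} x^k. Integrating termwise and using F(0) = 0 gives
F(x) = sum_{k>=0} x^(k+1) / (k+1) = sum_{m>=1} x^m / m = -ln(1 - x).
So the coefficient of x^60 is 1/60 = 1/60.

1/60


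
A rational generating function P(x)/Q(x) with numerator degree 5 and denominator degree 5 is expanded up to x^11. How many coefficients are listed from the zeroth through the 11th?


Expanding up to x^11 gives the coefficients for x^0, x^1, ..., x^11.
That is 11 + 1 = 12 coefficients in total.

12


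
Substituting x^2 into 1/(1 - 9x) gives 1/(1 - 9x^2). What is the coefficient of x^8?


The coefficient of x^(2m) in 1/(1 - 9x^2) is 9^m.
With n = 8 = 2*4, the coefficient is 9^4 = 6561.

6561


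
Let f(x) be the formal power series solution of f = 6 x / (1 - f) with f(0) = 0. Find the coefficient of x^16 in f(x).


Apply Lagrange inversion: f = 6 x * phi(f) with phi(t) = 1/(1 - t), so
[x^n] f = 6^n * (1/n) [t^(n-1)] phi(t)^n = 6^n * (1/n) [t^(n-1)] (1 - t)^(-n) = 6^n * (1/n) C(2n - 2, n - 1) = 6^n * C_{n-1}.
For n = 16: C_15 = C(30, 15) / 16 = 155117520/16 = 9694845.
With the 6^16 = 2821109907456 factor, the coefficient is 2821109907456 * 9694845 = 27350223280750264320.

27350223280750264320


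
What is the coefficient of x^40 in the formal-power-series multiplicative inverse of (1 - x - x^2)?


Let the inverse be f(x) = sum_{k>=0} a_k x^k. From f(x) * (1 - x - x^2) = 1 and matching coefficients:
 x^0: a_0 = 1.
 x^1: a_1 - a_0 = 0, so a_1 = 1.
 x^k (k >= 2): a_k - a_{k-1} - a_{k-2} = 0, i.e. a_k = a_{k-1} + a_{k-2}.
This is the Fibonacci-type recurrence shifted so that a_0 = a_1 = 1.
Iterating: a_0=1, a_1=1, a_2=2, a_3=3, a_4=5, a_5=8, a_6=13, a_7=21, a_8=34, a_9=55, ...
a_40 = 165580141.

165580141


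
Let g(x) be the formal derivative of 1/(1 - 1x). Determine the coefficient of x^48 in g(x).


Differentiate termwise: d/dx sum_{k>=0} 1^k x^k = sum_{k>=1} k 1^k x^(k-1) = sum_{j>=0} (j+1) 1^(j+1) x^j.
Equivalently, d/dx [1/(1 - 1x)] = 1/(1 - 1x)^2.
For j = 48: 49 * 1^49 = 49 * 1 = 49.

49


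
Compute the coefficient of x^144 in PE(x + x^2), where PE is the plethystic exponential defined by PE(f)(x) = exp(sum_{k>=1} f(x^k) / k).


With f(x) = x + x^2, the exponent is sum_{k>=1} (x^k + x^(2k)) / k = -ln(1 - x) - ln(1 - x^2). Exponentiating:
PE(x + x^2) = 1 / ((1 - x)(1 - x^2)).
This is the generating function for partitions of n into parts of size 1 or 2. The number of 2's can be any j in 0..72, and the rest are 1's, so
[x^144] = floor(144/2) + 1 = 73.

73


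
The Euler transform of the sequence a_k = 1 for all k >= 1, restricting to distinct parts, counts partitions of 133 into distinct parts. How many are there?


Partitions of 133 into distinct parts can be computed via generating function.
Product (1+x)(1+x^2)(1+x^3)...
The coefficient of x^133 = 5802008

5802008


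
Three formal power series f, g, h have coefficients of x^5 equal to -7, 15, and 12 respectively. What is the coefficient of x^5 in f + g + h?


Series addition is componentwise:
-7 + 15 + 12
= 20

20


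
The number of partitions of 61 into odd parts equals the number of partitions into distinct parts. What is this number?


Computing partitions of 61 into odd parts (1, 3, 5, ...):
Using the generating function prod_{k>=0} 1/(1-x^(2k+1)),
the count is 12076

12076


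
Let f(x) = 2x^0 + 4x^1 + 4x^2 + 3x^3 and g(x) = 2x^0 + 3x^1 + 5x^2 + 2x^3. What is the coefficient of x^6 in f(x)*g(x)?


Cauchy product at x^6:
3*2
= 6

6


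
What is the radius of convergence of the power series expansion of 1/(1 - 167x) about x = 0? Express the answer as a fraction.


Expanding 1/(1 - 167x) = sum_{k>=0} 167^k x^k, the series converges when |167x| < 1, i.e., |x| < 1/167.
So the radius of convergence is 1/167 = 1/167.

1/167


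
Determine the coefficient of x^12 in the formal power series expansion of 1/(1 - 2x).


The geometric series identity gives 1/(1 - c x) = sum_{k>=0} c^k x^k, so the coefficient of x^k is c^k.
Here c = 2 and k = 12.
Computing: 2^12 = 4096

4096


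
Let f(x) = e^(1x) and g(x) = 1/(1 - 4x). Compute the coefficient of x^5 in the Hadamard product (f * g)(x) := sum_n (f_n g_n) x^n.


Expanding: f_k = 1^k/k! (from e^(1x)) and g_k = 4^k (from 1/(1 - 4x)). So the Hadamard coefficient (f * g)_k = 1^k 4^k / k! = (4)^k / k!.
For k = 5: 4^5/5! = 1024/120 = 128/15.

128/15


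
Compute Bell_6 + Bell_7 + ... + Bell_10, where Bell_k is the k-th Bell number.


Recall Bell_k counts set partitions of a k-set (with Bell_0 = 1 by convention).
Bell_6 through Bell_10: 203, 877, 4140, 21147, 115975
Sum = 203 + 877 + 4140 + 21147 + 115975 = 142342.

142342


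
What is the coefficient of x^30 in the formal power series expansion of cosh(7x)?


The Maclaurin series is cosh(t) = sum_{m>=0} t^(2m) / (2m)!, so substituting t = 7x, only even powers of x are nonzero, with coefficient of x^(2m) equal to 7^(2m) / (2m)!.
For x^30 the coefficient is 7^30/30! = 22539340290692258087863249/265252859812191058636308480000000 = 9387480337647754305649/110475993257888820756480000000.

9387480337647754305649/110475993257888820756480000000


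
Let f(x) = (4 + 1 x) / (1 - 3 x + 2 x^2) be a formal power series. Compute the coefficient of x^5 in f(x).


Write f(x) = sum_{k>=0} a_k x^k. Multiplying both sides by 1 - 3 x + 2 x^2 gives
(1 - 3 x + 2 x^2) sum_{k>=0} a_k x^k = 4 + 1 x.
Matching coefficients:
 x^0: a_0 = 4
 x^1: a_1 - 3 a_0 = 1  =>  a_1 = 3*4 + 1 = 13
 x^k (k >= 2): a_k = 3 a_{k-1} - 2 a_{k-2}.
Iterating: a_2 = 31, a_3 = 67, a_4 = 139, a_5 = 283.
So the coefficient of x^5 is 283.

283


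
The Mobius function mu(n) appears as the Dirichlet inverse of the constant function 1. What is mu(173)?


173 = 173 (all distinct primes).
mu(173) = (-1)^1 = -1

-1


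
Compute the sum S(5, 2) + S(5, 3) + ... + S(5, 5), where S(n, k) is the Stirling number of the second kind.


By definition, S(n, k) counts partitions of an n-set into exactly k nonempty blocks.
Computing row n = 5 for k = 2..5:
S(5, k): 15, 25, 10, 1
Sum = 51.

51


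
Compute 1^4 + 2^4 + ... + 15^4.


This power sum has a closed form given by Faulhaber's formula
sum_{k=1}^{m} k^p = (1 / (p + 1)) * sum_{j=0}^{p} C(p + 1, j) B_j m^(p + 1 - j),
but for small m direct computation is fastest:
1 + 16 + 81 + 256 + 625 + 1296 + 2401 + 4096 + 6561 + 10000 + 14641 + 20736 + 28561 + 38416 + 50625 = 178312.

178312


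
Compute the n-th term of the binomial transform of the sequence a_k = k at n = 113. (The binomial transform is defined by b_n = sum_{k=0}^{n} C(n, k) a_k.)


With a_k = k, b_n = sum_{k=0}^{n} C(n, k) k. Using k * C(n, k) = n * C(n-1, k-1) gives b_n = n * sum_{k>=1} C(n-1, k-1) = n * 2^(n-1).
For n = 113: 113 * 2^112 = 113 * 5192296858534827628530496329220096 = 586729545014435522023946085201870848.

586729545014435522023946085201870848


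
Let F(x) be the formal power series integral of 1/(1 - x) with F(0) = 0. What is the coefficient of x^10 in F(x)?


1/(1 - x) = sum_{k>=0} x^k. Integrating termwise and using F(0) = 0 gives
F(x) = sum_{k>=0} x^(k+1) / (k+1) = sum_{m>=1} x^m / m = -ln(1 - x).
So the coefficient of x^10 is 1/10 = 1/10.

1/10


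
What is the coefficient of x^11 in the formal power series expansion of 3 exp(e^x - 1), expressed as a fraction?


exp(e^x - 1) is the exponential generating function for the Bell numbers Bell_k: exp(e^x - 1) = sum_{k>=0} Bell_k x^k / k!.
So the coefficient of x^11 in 3 exp(e^x - 1) is 3 Bell_11 / 11!.
Computing: Bell_11 = 678570 and 11! = 39916800, giving
3 * 678570/39916800 = 22619/443520.

22619/443520


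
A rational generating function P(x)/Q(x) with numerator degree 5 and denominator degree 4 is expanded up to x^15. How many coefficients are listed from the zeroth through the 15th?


Expanding up to x^15 gives the coefficients for x^0, x^1, ..., x^15.
That is 15 + 1 = 16 coefficients in total.

16


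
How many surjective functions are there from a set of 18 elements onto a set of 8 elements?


By inclusion-exclusion on which target elements are missed, the number of surjections from an n-set onto a k-set is
surj(n, k) = sum_{j=0}^{k} (-1)^j C(k, j) (k - j)^n.
Equivalently surj(n, k) = k! * S(n, k), where S(n, k) is the Stirling number of the second kind.
For n = 18, k = 8:
S(18, 8) = 189036065010, so
surj = 8! * 189036065010 = 40320 * 189036065010 = 7621934141203200.

7621934141203200


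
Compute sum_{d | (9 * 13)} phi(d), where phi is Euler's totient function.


First, 9 * 13 = 117. One classical identity is sum_{d | n} phi(d) = n (each k in [1, n] has a unique gcd with n, and among the k's with gcd(k, n) = n/d there are phi(d) of them). So the sum equals 117. We also verify directly:
Divisors of 117: 1, 3, 9, 13, 39, 117.
phi values: 1, 2, 6, 12, 24, 72.
Sum = 117.

117


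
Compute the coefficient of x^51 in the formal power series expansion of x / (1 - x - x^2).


Let f(x) = sum_{k>=0} a_k x^k. Multiplying f(x) * (1 - x - x^2) = x and matching coefficients gives a_0 = 0, a_1 = 1, and a_k = a_{k-1} + a_{k-2} for k >= 2. These are the Fibonacci numbers F_k.
Iterating from F_0 = 0, F_1 = 1:
F_0=0, F_1=1, F_2=1, F_3=2, F_4=3, F_5=5, F_6=8, F_7=13, F_8=21, F_9=34, ...
F_51 = 20365011074.

20365011074


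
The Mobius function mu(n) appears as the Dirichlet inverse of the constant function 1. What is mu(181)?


181 = 181 (all distinct primes).
mu(181) = (-1)^1 = -1

-1


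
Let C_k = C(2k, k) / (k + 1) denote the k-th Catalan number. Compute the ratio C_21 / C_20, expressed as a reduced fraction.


Using C_k = (2k)! / (k! (k+1)!), the ratio C_{k+1}/C_k simplifies to
C_{k+1}/C_k = [(2k+2)! / ((k+1)! (k+2)!)] * [k! (k+1)! / (2k)!]
 = (2k+2)(2k+1) / ((k+1)(k+2)) = 2(2k+1) / (k+2).
For k = 20: 2(2*20 + 1) / (20 + 2) = 82/22 = 41/11.

41/11


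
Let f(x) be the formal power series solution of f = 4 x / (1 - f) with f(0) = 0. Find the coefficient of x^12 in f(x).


Apply Lagrange inversion: f = 4 x * phi(f) with phi(t) = 1/(1 - t), so
[x^n] f = 4^n * (1/n) [t^(n-1)] phi(t)^n = 4^n * (1/n) [t^(n-1)] (1 - t)^(-n) = 4^n * (1/n) C(2n - 2, n - 1) = 4^n * C_{n-1}.
For n = 12: C_11 = C(22, 11) / 12 = 705432/12 = 58786.
With the 4^12 = 16777216 factor, the coefficient is 16777216 * 58786 = 986265419776.

986265419776


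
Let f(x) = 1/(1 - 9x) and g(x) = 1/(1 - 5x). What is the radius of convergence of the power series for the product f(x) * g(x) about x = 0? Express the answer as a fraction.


The radius of 1/(1 - 9x) is 1/9 (nearest singularity at x = 1/9), and the radius of 1/(1 - 5x) is 1/5.
The product f(x)*g(x) = 1/((1 - 9x)(1 - 5x)) has singularities at both 1/9 and 1/5, so its radius of convergence is the distance to the nearest one:
min(1/9, 1/5) = 1/9.

1/9


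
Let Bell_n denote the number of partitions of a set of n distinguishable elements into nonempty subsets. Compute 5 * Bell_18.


Bell_18 can be computed from the Bell triangle or from Dobinski's identity Bell_n = (1/e) * sum_{k>=0} k^n / k!.
Computing Bell_18 = 682076806159.
Then 5 * 682076806159 = 3410384030795.

3410384030795


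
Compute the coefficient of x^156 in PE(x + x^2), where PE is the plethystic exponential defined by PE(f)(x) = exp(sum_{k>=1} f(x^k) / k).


With f(x) = x + x^2, the exponent is sum_{k>=1} (x^k + x^(2k)) / k = -ln(1 - x) - ln(1 - x^2). Exponentiating:
PE(x + x^2) = 1 / ((1 - x)(1 - x^2)).
This is the generating function for partitions of n into parts of size 1 or 2. The number of 2's can be any j in 0..78, and the rest are 1's, so
[x^156] = floor(156/2) + 1 = 79.

79


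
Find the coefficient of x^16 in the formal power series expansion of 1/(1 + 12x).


Write 1/(1 + c x) = 1/(1 - (-c) x) and apply the geometric-series identity
1/(1 - y) = sum_{k>=0} y^k to get 1/(1 + c x) = sum_{k>=0} (-c)^k x^k.
So the coefficient of x^k is (-c)^k = (-1)^k * c^k.
Here c = 12 and k = 16:
(-12)^16 = 1 * 184884258895036416 = 184884258895036416

184884258895036416


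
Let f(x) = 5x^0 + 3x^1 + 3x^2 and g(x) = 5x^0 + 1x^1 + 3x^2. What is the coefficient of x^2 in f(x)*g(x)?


Cauchy product at x^2:
5*3 + 3*1 + 3*5
= 33

33


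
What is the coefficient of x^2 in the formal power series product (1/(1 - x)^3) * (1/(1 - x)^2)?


Combine the factors: (1/(1 - x)^3) * (1/(1 - x)^2) = 1/(1 - x)^5.
Then use 1/(1 - x)^r = sum_{k>=0} C(k + r - 1, r - 1) x^k with r = 5 and k = 2:
C(6, 4) = 15.

15


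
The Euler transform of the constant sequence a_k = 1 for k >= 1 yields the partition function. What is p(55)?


The Euler transform converts the sequence a_k = 1 into the number of integer partitions.
Using the recurrence or dynamic programming:
p(55) = 451276

451276


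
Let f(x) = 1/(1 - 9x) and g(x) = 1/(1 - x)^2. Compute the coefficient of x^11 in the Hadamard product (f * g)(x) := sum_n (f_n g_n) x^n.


f has coefficients f_k = 9^k. For g = 1/(1 - x)^2 the coefficient is g_k = C(k + 1, 1) = k + 1. The Hadamard coefficient is (f * g)_k = 9^k * (k + 1).
For k = 11: 9^11 * 12 = 31381059609 * 12 = 376572715308.

376572715308


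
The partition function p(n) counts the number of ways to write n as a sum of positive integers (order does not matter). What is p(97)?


Using the generating function prod_{k>=1} 1/(1-x^k), we compute p(97).
By dynamic programming over parts 1 through 97:
p(97) = 133230930

133230930


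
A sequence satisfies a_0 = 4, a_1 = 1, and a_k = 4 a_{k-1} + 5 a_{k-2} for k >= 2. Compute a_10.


The characteristic equation is t^2 - 4 t - 5 = 0, with roots r_1 = 5 and r_2 = -1 (so c_1 = r_1 + r_2, c_2 = -r_1 r_2 as required).
One can use the closed form a_n = A r_1^n + B r_2^n, but direct iteration is more reliable:
a_0 = 4, a_1 = 1, a_2 = 24, a_3 = 101, a_4 = 524, a_5 = 2601, a_6 = 13024, a_7 = 65101, a_8 = 325524, a_9 = 1627601, a_10 = 8138024.
So a_10 = 8138024.

8138024


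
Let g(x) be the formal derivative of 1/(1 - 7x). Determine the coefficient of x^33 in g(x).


Differentiate termwise: d/dx sum_{k>=0} 7^k x^k = sum_{k>=1} k 7^k x^(k-1) = sum_{j>=0} (j+1) 7^(j+1) x^j.
Equivalently, d/dx [1/(1 - 7x)] = 7/(1 - 7x)^2.
For j = 33: 34 * 7^34 = 34 * 54116956037952111668959660849 = 1839976505290371796744628468866.

1839976505290371796744628468866


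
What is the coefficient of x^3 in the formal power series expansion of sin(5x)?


The Maclaurin series is sin(t) = sum_{k>=0} (-1)^k t^(2k+1) / (2k+1)!, so substituting t = 5x, only odd powers of x are nonzero, with coefficient of x^(2k+1) equal to (-1)^k 5^(2k+1) / (2k+1)!.
Write 3 = 2*1 + 1, giving the coefficient (-1)^1 * 5^3 / 3! = -125/6 = -125/6.

-125/6


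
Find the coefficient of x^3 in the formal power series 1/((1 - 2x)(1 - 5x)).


By partial fractions or Cauchy convolution:
The coefficient equals sum_{k=0}^{3} 2^k * 5^(3-k).
= 203

203


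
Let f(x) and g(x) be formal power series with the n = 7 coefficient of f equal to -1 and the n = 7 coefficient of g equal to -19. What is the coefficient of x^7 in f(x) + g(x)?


Addition of formal power series is termwise.
The coefficient of x^7 in f + g = -1 + -19
= -20

-20


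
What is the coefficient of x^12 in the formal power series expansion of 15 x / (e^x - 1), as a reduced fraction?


The exponential generating function for Bernoulli numbers is
x / (e^x - 1) = sum_{k>=0} B_k x^k / k!.
So the coefficient of x^12 in 15 x / (e^x - 1) is 15 B_12 / 12!.
Computing: B_12 = -691/2730, 12! = 479001600, giving
15 * -691/2730 / 479001600 = -691/87178291200.

-691/87178291200


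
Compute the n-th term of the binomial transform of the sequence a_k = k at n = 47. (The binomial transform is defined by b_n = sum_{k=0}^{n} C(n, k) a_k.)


With a_k = k, b_n = sum_{k=0}^{n} C(n, k) k. Using k * C(n, k) = n * C(n-1, k-1) gives b_n = n * sum_{k>=1} C(n-1, k-1) = n * 2^(n-1).
For n = 47: 47 * 2^46 = 47 * 70368744177664 = 3307330976350208.

3307330976350208


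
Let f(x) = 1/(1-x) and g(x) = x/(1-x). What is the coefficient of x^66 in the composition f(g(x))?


First simplify the composition: f(g(x)) = 1/(1 - x/(1-x)) = (1-x)/((1-x) - x) = (1-x)/(1-2x).
Now extract the coefficient. Write (1-x)/(1-2x) = 1/(1-2x) - x/(1-2x).
The coefficient of x^n in 1/(1-2x) is 2^n, and in x/(1-2x) is 2^(n-1) (for n >= 1).
So the coefficient of x^66 is 2^66 - 2^65 = 73786976294838206464 - 36893488147419103232 = 36893488147419103232.

36893488147419103232


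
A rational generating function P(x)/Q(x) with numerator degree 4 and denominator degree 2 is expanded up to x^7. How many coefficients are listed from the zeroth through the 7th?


Expanding up to x^7 gives the coefficients for x^0, x^1, ..., x^7.
That is 7 + 1 = 8 coefficients in total.

8


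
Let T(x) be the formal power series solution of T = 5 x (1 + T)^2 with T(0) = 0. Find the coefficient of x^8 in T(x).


Apply the Lagrange inversion formula: if T = 5 x * phi(T) with phi(t) = (1 + t)^2, then [x^n] T = 5^n * (1/n) [t^(n-1)] phi(t)^n = 5^n * (1/n) [t^(n-1)] (1 + t)^(2n) = 5^n * (1/n) C(2n, n-1).
Using the identity C(2n, n-1) = C(2n, n) * n / (n+1), the unscaled factor equals C(2n, n) / (n+1) = C_n, the n-th Catalan number.
For n = 8: C_8 = C(16, 8) / 9 = 12870/9 = 1430.
With the 5^8 = 390625 factor, the coefficient is 390625 * 1430 = 558593750.

558593750


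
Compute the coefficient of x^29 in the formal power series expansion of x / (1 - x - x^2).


Let f(x) = sum_{k>=0} a_k x^k. Multiplying f(x) * (1 - x - x^2) = x and matching coefficients gives a_0 = 0, a_1 = 1, and a_k = a_{k-1} + a_{k-2} for k >= 2. These are the Fibonacci numbers F_k.
Iterating from F_0 = 0, F_1 = 1:
F_0=0, F_1=1, F_2=1, F_3=2, F_4=3, F_5=5, F_6=8, F_7=13, F_8=21, F_9=34, ...
F_29 = 514229.

514229


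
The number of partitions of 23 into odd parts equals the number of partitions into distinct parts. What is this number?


Computing partitions of 23 into odd parts (1, 3, 5, ...):
Using the generating function prod_{k>=0} 1/(1-x^(2k+1)),
the count is 104

104


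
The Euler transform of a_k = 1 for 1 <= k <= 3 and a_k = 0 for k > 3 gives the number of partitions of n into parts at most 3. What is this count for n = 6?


Partitions of 6 into parts at most 3:
Using generating function (1-x)^(-1)(1-x^2)^(-1)(1-x^3)^(-1),
the coefficient of x^6 = 7

7


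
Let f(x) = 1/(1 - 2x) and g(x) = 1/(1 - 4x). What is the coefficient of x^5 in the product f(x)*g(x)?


The coefficient of x^n in f*g is the Cauchy product: sum_{k=0}^{n} a^k * b^(n-k).
With a=2, b=4, n=5:
sum_{k=0}^{5} 2^k * 4^(5-k)
= 2016

2016


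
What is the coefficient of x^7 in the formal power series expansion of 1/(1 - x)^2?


The expansion 1/(1 - x)^r = sum_{k>=0} C(k + r - 1, r - 1) x^k follows from the multiset / negative-binomial theorem (or from repeated differentiation of the geometric series).
For r = 2 and k = 7:
C(8, 1) = 40320 / (1 * 5040) = 8.

8


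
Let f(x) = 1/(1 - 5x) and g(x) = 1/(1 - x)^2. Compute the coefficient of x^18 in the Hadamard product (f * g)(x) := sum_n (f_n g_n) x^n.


f has coefficients f_k = 5^k. For g = 1/(1 - x)^2 the coefficient is g_k = C(k + 1, 1) = k + 1. The Hadamard coefficient is (f * g)_k = 5^k * (k + 1).
For k = 18: 5^18 * 19 = 3814697265625 * 19 = 72479248046875.

72479248046875


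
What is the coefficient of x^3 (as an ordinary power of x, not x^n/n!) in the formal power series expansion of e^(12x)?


The exponential series is e^y = sum_{k>=0} y^k / k!. Substituting y = 12x gives
e^(12x) = sum_{k>=0} 12^k x^k / k!.
So the coefficient of x^n is a^n/n! with a = 12, n = 3:
12^3 / 3! = 1728/6 = 288

288


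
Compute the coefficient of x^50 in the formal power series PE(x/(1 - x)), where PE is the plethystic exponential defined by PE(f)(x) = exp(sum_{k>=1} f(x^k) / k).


For f(x) = x/(1 - x) we have
sum_{k>=1} f(x^k) / k = sum_{k>=1} (1/k) * x^k / (1 - x^k) = sum_{k, m >= 1} x^(k m) / k,
which after exponentiating simplifies to
PE(x/(1 - x)) = prod_{k>=1} 1 / (1 - x^k).
This is the generating function for the partition function p(n), so the coefficient of x^50 is p(50).
Computing p(50) by dynamic programming over parts 1, 2, ..., 50: p(50) = 204226.

204226


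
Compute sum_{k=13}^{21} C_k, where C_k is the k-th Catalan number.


C_13 through C_21: 742900, 2674440, 9694845, 35357670, 129644790, 477638700, 1767263190, 6564120420, 24466267020
Sum = 742900 + 2674440 + 9694845 + 35357670 + 129644790 + 477638700 + 1767263190 + 6564120420 + 24466267020
= 33453403975

33453403975


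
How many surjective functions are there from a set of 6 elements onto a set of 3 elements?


By inclusion-exclusion on which target elements are missed, the number of surjections from an n-set onto a k-set is
surj(n, k) = sum_{j=0}^{k} (-1)^j C(k, j) (k - j)^n.
Equivalently surj(n, k) = k! * S(n, k), where S(n, k) is the Stirling number of the second kind.
For n = 6, k = 3:
S(6, 3) = 90, so
surj = 3! * 90 = 6 * 90 = 540.

540


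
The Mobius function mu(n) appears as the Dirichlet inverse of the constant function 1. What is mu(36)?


36 has a squared prime factor, so mu(36) = 0.
Factorization reveals a repeated prime.

0


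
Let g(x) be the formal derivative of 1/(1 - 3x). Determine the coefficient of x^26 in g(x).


Differentiate termwise: d/dx sum_{k>=0} 3^k x^k = sum_{k>=1} k 3^k x^(k-1) = sum_{j>=0} (j+1) 3^(j+1) x^j.
Equivalently, d/dx [1/(1 - 3x)] = 3/(1 - 3x)^2.
For j = 26: 27 * 3^27 = 27 * 7625597484987 = 205891132094649.

205891132094649


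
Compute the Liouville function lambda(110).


The Liouville function is lambda(k) = (-1)^Omega(k), where Omega(k) counts the prime factors of k with multiplicity.
Factoring: 110 = 2 * 5 * 11, so Omega(110) = 3.
lambda(110) = (-1)^3 = -1.

-1


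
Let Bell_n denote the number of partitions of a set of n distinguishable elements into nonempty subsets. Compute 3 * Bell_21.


Bell_21 can be computed from the Bell triangle or from Dobinski's identity Bell_n = (1/e) * sum_{k>=0} k^n / k!.
Computing Bell_21 = 474869816156751.
Then 3 * 474869816156751 = 1424609448470253.

1424609448470253


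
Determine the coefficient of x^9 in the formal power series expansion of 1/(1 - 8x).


The geometric series identity gives 1/(1 - c x) = sum_{k>=0} c^k x^k, so the coefficient of x^k is c^k.
Here c = 8 and k = 9.
Computing: 8^9 = 134217728

134217728


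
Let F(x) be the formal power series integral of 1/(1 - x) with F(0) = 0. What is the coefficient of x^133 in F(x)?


1/(1 - x) = sum_{k>=0} x^k. Integrating termwise and using F(0) = 0 gives
F(x) = sum_{k>=0} x^(k+1) / (k+1) = sum_{m>=1} x^m / m = -ln(1 - x).
So the coefficient of x^133 is 1/133 = 1/133.

1/133


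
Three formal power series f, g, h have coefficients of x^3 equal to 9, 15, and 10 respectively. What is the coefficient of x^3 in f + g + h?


Series addition is componentwise:
9 + 15 + 10
= 34

34


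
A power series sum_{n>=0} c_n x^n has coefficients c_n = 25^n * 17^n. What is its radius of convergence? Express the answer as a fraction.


By the root test (Cauchy-Hadamard), the radius is R = 1 / limsup_n |c_n|^(1/n).
Here |c_n|^(1/n) = (25^n * 17^n)^(1/n) = 25 * 17 = 425 for all n.
So R = 1/425 = 1/425.

1/425


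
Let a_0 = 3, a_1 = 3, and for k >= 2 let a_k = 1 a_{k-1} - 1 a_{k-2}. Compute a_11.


Iterating the recurrence forward:
a_0 = 3
a_1 = 3
a_2 = 1*3 - 1*3 = 0
a_3 = 1*0 - 1*3 = -3
a_4 = 1*-3 - 1*0 = -3
a_5 = 1*-3 - 1*-3 = 0
a_6 = 1*0 - 1*-3 = 3
a_7 = 1*3 - 1*0 = 3
a_8 = 1*3 - 1*3 = 0
a_9 = 1*0 - 1*3 = -3
a_10 = 1*-3 - 1*0 = -3
a_11 = 1*-3 - 1*-3 = 0
So a_11 = 0.

0


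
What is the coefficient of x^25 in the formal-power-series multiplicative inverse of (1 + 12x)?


The inverse is 1/(1 + 12x). Apply the geometric identity 1/(1 - y) = sum_{k>=0} y^k with y = -12x:
1/(1 + 12x) = sum_{k>=0} (-12)^k x^k.
So the coefficient of x^25 is (-12)^25 = -953962166440690129601298432.

-953962166440690129601298432


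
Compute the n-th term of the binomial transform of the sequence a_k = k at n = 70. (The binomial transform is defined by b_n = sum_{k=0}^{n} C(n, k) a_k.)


With a_k = k, b_n = sum_{k=0}^{n} C(n, k) k. Using k * C(n, k) = n * C(n-1, k-1) gives b_n = n * sum_{k>=1} C(n-1, k-1) = n * 2^(n-1).
For n = 70: 70 * 2^69 = 70 * 590295810358705651712 = 41320706725109395619840.

41320706725109395619840


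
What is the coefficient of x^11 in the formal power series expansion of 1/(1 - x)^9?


The negative binomial / multiset identity is
1/(1 - x)^r = sum_{k>=0} C(k + r - 1, r - 1) x^k.
Here r = 9 and k = 11, so the coefficient is
C(11 + 8, 8) = C(19, 8)
= 75582

75582


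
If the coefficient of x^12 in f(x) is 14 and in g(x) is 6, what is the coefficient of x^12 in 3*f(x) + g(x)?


Scalar multiplication scales coefficients: 3 * 14 = 42.
Then add the g coefficient: 42 + 6
= 48

48


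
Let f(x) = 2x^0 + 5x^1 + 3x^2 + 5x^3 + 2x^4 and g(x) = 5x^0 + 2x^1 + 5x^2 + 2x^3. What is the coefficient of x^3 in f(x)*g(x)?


Cauchy product at x^3:
2*2 + 5*5 + 3*2 + 5*5
= 60

60


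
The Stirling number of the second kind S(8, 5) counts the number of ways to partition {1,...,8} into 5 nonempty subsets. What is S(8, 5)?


Using the explicit formula S(n,k) = (1/k!) sum_{j=0}^{k} (-1)^(k-j) C(k,j) j^n:
S(8, 5) = 1050
Equivalently, S(n,k) is n! times the coefficient of x^n in the EGF (e^x - 1)^k / k!.

1050


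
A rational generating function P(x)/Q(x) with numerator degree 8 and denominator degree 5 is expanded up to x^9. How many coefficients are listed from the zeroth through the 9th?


Expanding up to x^9 gives the coefficients for x^0, x^1, ..., x^9.
That is 9 + 1 = 10 coefficients in total.

10


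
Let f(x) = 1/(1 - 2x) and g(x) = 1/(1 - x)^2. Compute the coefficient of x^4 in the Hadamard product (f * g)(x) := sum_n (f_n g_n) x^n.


f has coefficients f_k = 2^k. For g = 1/(1 - x)^2 the coefficient is g_k = C(k + 1, 1) = k + 1. The Hadamard coefficient is (f * g)_k = 2^k * (k + 1).
For k = 4: 2^4 * 5 = 16 * 5 = 80.

80


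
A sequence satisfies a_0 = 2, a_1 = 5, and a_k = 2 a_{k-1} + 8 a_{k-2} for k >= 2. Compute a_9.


The characteristic equation is t^2 - 2 t - 8 = 0, with roots r_1 = 4 and r_2 = -2 (so c_1 = r_1 + r_2, c_2 = -r_1 r_2 as required).
One can use the closed form a_n = A r_1^n + B r_2^n, but direct iteration is more reliable:
a_0 = 2, a_1 = 5, a_2 = 26, a_3 = 92, a_4 = 392, a_5 = 1520, a_6 = 6176, a_7 = 24512, a_8 = 98432, a_9 = 392960.
So a_9 = 392960.

392960


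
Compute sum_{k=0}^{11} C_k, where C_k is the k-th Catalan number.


C_0 through C_11: 1, 1, 2, 5, 14, 42, 132, 429, 1430, 4862, 16796, 58786
Sum = 1 + 1 + 2 + 5 + 14 + 42 + 132 + 429 + 1430 + 4862 + 16796 + 58786
= 82500

82500


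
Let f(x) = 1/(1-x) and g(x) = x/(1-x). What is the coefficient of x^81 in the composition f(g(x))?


First simplify the composition: f(g(x)) = 1/(1 - x/(1-x)) = (1-x)/((1-x) - x) = (1-x)/(1-2x).
Now extract the coefficient. Write (1-x)/(1-2x) = 1/(1-2x) - x/(1-2x).
The coefficient of x^n in 1/(1-2x) is 2^n, and in x/(1-2x) is 2^(n-1) (for n >= 1).
So the coefficient of x^81 is 2^81 - 2^80 = 2417851639229258349412352 - 1208925819614629174706176 = 1208925819614629174706176.

1208925819614629174706176


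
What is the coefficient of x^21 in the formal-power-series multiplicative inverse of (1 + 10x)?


The inverse is 1/(1 + 10x). Apply the geometric identity 1/(1 - y) = sum_{k>=0} y^k with y = -10x:
1/(1 + 10x) = sum_{k>=0} (-10)^k x^k.
So the coefficient of x^21 is (-10)^21 = -1000000000000000000000.

-1000000000000000000000


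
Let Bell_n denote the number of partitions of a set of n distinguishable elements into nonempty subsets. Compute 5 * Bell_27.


Bell_27 can be computed from the Bell triangle or from Dobinski's identity Bell_n = (1/e) * sum_{k>=0} k^n / k!.
Computing Bell_27 = 545717047936059989389.
Then 5 * 545717047936059989389 = 2728585239680299946945.

2728585239680299946945


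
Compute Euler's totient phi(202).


phi(n) counts integers in [1, n] coprime to n. Using the multiplicative formula phi(n) = n * prod_{p | n} (1 - 1/p):
202 = 2 * 101, so
phi(202) = 202 * (1 - 1/2) * (1 - 1/101) = 100.

100


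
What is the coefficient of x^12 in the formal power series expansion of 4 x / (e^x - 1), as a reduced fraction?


The exponential generating function for Bernoulli numbers is
x / (e^x - 1) = sum_{k>=0} B_k x^k / k!.
So the coefficient of x^12 in 4 x / (e^x - 1) is 4 B_12 / 12!.
Computing: B_12 = -691/2730, 12! = 479001600, giving
4 * -691/2730 / 479001600 = -691/326918592000.

-691/326918592000


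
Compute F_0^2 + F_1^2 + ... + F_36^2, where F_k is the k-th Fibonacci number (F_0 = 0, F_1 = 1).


There is a standard identity sum_{k=0}^{N} F_k^2 = F_N * F_{N+1} (proved inductively from the telescoping relation F_k^2 = F_k F_{k+1} - F_{k-1} F_k). Then
sum_{k=0}^{36} F_k^2 = F_36 F_37 - F_0 F_0.
Computing: F_36 = 14930352, F_37 = 24157817.
Sum = 14930352 * 24157817 = 360684711361584.

360684711361584


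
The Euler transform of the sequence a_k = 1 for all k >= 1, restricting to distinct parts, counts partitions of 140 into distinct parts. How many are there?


Partitions of 140 into distinct parts can be computed via generating function.
Product (1+x)(1+x^2)(1+x^3)...
The coefficient of x^140 = 9617150

9617150


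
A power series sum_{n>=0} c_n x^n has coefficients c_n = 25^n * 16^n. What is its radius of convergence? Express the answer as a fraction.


By the root test (Cauchy-Hadamard), the radius is R = 1 / limsup_n |c_n|^(1/n).
Here |c_n|^(1/n) = (25^n * 16^n)^(1/n) = 25 * 16 = 400 for all n.
So R = 1/400 = 1/400.

1/400


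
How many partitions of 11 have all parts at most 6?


Using the generating function (1-x)^(-1)(1-x^2)^(-1)...(1-x^6)^(-1),
the coefficient of x^11 counts these restricted partitions.
Result = 44

44


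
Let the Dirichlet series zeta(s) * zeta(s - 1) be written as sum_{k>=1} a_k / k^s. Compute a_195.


Convolution gives a_k = sum_{d | k} d * 1 = sum_{d | k} d = sigma(k), the sum of positive divisors of k.
For k = 195, the divisors are 1, 3, 5, 13, 15, 39, 65, 195, so
sigma(195) = 1 + 3 + 5 + 13 + 15 + 39 + 65 + 195 = 336.

336


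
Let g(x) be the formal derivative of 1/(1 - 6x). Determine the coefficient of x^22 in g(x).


Differentiate termwise: d/dx sum_{k>=0} 6^k x^k = sum_{k>=1} k 6^k x^(k-1) = sum_{j>=0} (j+1) 6^(j+1) x^j.
Equivalently, d/dx [1/(1 - 6x)] = 6/(1 - 6x)^2.
For j = 22: 23 * 6^23 = 23 * 789730223053602816 = 18163795130232864768.

18163795130232864768


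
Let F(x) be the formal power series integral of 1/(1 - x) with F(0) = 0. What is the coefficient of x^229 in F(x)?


1/(1 - x) = sum_{k>=0} x^k. Integrating termwise and using F(0) = 0 gives
F(x) = sum_{k>=0} x^(k+1) / (k+1) = sum_{m>=1} x^m / m = -ln(1 - x).
So the coefficient of x^229 is 1/229 = 1/229.

1/229


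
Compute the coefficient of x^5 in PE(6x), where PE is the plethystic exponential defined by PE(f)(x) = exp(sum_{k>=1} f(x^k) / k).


With f(x) = 6x, the exponent is sum_{k>=1} 6 x^k / k = 6 * (-ln(1 - x)). Exponentiating:
PE(6x) = exp(-6 ln(1 - x)) = 1/(1 - x)^6.
By the negative binomial expansion, [x^n] 1/(1 - x)^6 = C(n + 5, 5).
For n = 5: C(10, 5) = 252.

252


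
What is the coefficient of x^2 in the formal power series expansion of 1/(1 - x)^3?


The expansion 1/(1 - x)^r = sum_{k>=0} C(k + r - 1, r - 1) x^k follows from the multiset / negative-binomial theorem (or from repeated differentiation of the geometric series).
For r = 3 and k = 2:
C(4, 2) = 24 / (2 * 2) = 6.

6


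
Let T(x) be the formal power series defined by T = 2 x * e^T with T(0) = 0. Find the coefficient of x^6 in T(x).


Apply the Lagrange inversion formula: if T = 2 x * phi(T) with phi(t) = e^t, then
[x^n] T = 2^n * (1/n) [t^(n-1)] phi(t)^n = 2^n * (1/n) [t^(n-1)] e^(n t) = 2^n * (1/n) * n^(n-1) / (n-1)! = 2^n * n^(n-1) / n!.
When c = 1 this is the Cayley count of rooted labeled trees on n vertices, divided by n!.
For n = 6: 2^6 * 6^5 / 6! = 64 * 7776/720 = 3456/5.

3456/5


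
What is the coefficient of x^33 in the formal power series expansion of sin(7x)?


The Maclaurin series is sin(t) = sum_{k>=0} (-1)^k t^(2k+1) / (2k+1)!, so substituting t = 7x, only odd powers of x are nonzero, with coefficient of x^(2k+1) equal to (-1)^k 7^(2k+1) / (2k+1)!.
Write 33 = 2*16 + 1, giving the coefficient (-1)^16 * 7^33 / 33! = 7730993719707444524137094407/8683317618811886495518194401280000000 = 3219905755813179726837607/3616542115290248436284129280000000.

3219905755813179726837607/3616542115290248436284129280000000


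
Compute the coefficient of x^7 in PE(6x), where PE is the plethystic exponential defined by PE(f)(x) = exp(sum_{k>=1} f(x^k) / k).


With f(x) = 6x, the exponent is sum_{k>=1} 6 x^k / k = 6 * (-ln(1 - x)). Exponentiating:
PE(6x) = exp(-6 ln(1 - x)) = 1/(1 - x)^6.
By the negative binomial expansion, [x^n] 1/(1 - x)^6 = C(n + 5, 5).
For n = 7: C(12, 5) = 792.

792


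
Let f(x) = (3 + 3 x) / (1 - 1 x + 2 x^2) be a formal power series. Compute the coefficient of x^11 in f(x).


Write f(x) = sum_{k>=0} a_k x^k. Multiplying both sides by 1 - 1 x + 2 x^2 gives
(1 - 1 x + 2 x^2) sum_{k>=0} a_k x^k = 3 + 3 x.
Matching coefficients:
 x^0: a_0 = 3
 x^1: a_1 - 1 a_0 = 3  =>  a_1 = 1*3 + 3 = 6
 x^k (k >= 2): a_k = 1 a_{k-1} - 2 a_{k-2}.
Iterating: a_2 = 0, a_3 = -12, a_4 = -12, a_5 = 12, a_6 = 36, a_7 = 12, a_8 = -60, a_9 = -84, a_10 = 36, a_11 = 204.
So the coefficient of x^11 is 204.

204


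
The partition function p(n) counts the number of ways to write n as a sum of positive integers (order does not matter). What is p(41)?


Using the generating function prod_{k>=1} 1/(1-x^k), we compute p(41).
By dynamic programming over parts 1 through 41:
p(41) = 44583

44583


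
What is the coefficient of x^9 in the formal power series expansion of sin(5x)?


The Maclaurin series is sin(t) = sum_{k>=0} (-1)^k t^(2k+1) / (2k+1)!, so substituting t = 5x, only odd powers of x are nonzero, with coefficient of x^(2k+1) equal to (-1)^k 5^(2k+1) / (2k+1)!.
Write 9 = 2*4 + 1, giving the coefficient (-1)^4 * 5^9 / 9! = 1953125/362880 = 390625/72576.

390625/72576


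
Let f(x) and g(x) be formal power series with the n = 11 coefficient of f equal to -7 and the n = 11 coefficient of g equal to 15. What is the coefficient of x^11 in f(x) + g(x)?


Addition of formal power series is termwise.
The coefficient of x^11 in f + g = -7 + 15
= 8

8


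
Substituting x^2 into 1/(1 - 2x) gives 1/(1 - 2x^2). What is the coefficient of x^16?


The coefficient of x^(2m) in 1/(1 - 2x^2) is 2^m.
With n = 16 = 2*8, the coefficient is 2^8 = 256.

256


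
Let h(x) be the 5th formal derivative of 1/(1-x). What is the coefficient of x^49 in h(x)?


Differentiating 5 times: d^5/dx^5 [1/(1-x)] = 5!/(1-x)^6.
The expansion 1/(1-x)^6 = sum_{k>=0} C(k+5, 5) x^k, so the coefficient of x^n in 5!/(1-x)^6 is 5! * C(n+5, 5).
For n = 49: 120 * C(54, 5) = 120 * 3162510 = 379501200

379501200


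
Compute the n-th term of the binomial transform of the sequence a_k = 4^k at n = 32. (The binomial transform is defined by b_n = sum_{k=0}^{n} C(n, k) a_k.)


With a_k = 4^k, b_n = sum_{k=0}^{n} C(n, k) 4^k = (1 + 4)^n by the binomial theorem.
For n = 32: (1 + 4)^32 = 5^32 = 23283064365386962890625.

23283064365386962890625


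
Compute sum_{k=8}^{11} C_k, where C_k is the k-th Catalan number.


C_8 through C_11: 1430, 4862, 16796, 58786
Sum = 1430 + 4862 + 16796 + 58786
= 81874

81874


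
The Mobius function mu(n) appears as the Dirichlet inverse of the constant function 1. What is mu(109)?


109 = 109 (all distinct primes).
mu(109) = (-1)^1 = -1

-1


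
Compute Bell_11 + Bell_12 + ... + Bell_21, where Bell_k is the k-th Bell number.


Recall Bell_k counts set partitions of a k-set (with Bell_0 = 1 by convention).
Bell_11 through Bell_21: 678570, 4213597, 27644437, 190899322, 1382958545, 10480142147, 82864869804, 682076806159, 5832742205057, 51724158235372, 474869816156751
Sum = 678570 + 4213597 + 27644437 + 190899322 + 1382958545 + 10480142147 + 82864869804 + 682076806159 + 5832742205057 + 51724158235372 + 474869816156751 = 533203744809761.

533203744809761


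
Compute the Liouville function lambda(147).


The Liouville function is lambda(k) = (-1)^Omega(k), where Omega(k) counts the prime factors of k with multiplicity.
Factoring: 147 = 3 * 7 * 7, so Omega(147) = 3.
lambda(147) = (-1)^3 = -1.

-1


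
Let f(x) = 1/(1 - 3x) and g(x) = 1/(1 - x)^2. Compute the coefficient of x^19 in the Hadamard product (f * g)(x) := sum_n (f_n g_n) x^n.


f has coefficients f_k = 3^k. For g = 1/(1 - x)^2 the coefficient is g_k = C(k + 1, 1) = k + 1. The Hadamard coefficient is (f * g)_k = 3^k * (k + 1).
For k = 19: 3^19 * 20 = 1162261467 * 20 = 23245229340.

23245229340


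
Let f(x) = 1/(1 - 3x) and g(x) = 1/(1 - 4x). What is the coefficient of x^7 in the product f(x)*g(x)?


The coefficient of x^n in f*g is the Cauchy product: sum_{k=0}^{n} a^k * b^(n-k).
With a=3, b=4, n=7:
sum_{k=0}^{7} 3^k * 4^(7-k)
= 58975

58975


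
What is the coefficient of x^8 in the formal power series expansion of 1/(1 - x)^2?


The negative binomial / multiset identity is
1/(1 - x)^r = sum_{k>=0} C(k + r - 1, r - 1) x^k.
Here r = 2 and k = 8, so the coefficient is
C(8 + 1, 1) = C(9, 1)
= 9

9


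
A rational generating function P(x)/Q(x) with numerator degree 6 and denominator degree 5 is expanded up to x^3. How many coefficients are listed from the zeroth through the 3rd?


Expanding up to x^3 gives the coefficients for x^0, x^1, ..., x^3.
That is 3 + 1 = 4 coefficients in total.

4


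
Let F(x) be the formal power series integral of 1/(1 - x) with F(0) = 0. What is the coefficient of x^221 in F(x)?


1/(1 - x) = sum_{k>=0} x^k. Integrating termwise and using F(0) = 0 gives
F(x) = sum_{k>=0} x^(k+1) / (k+1) = sum_{m>=1} x^m / m = -ln(1 - x).
So the coefficient of x^221 is 1/221 = 1/221.

1/221


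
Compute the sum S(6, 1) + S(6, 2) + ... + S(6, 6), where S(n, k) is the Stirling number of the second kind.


By definition, S(n, k) counts partitions of an n-set into exactly k nonempty blocks.
Computing row n = 6 for k = 1..6:
S(6, k): 1, 31, 90, 65, 15, 1
Sum = 203. (This equals Bell_6 since the sum runs over all k.)

203


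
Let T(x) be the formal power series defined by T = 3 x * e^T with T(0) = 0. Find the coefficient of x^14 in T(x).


Apply the Lagrange inversion formula: if T = 3 x * phi(T) with phi(t) = e^t, then
[x^n] T = 3^n * (1/n) [t^(n-1)] phi(t)^n = 3^n * (1/n) [t^(n-1)] e^(n t) = 3^n * (1/n) * n^(n-1) / (n-1)! = 3^n * n^(n-1) / n!.
When c = 1 this is the Cayley count of rooted labeled trees on n vertices, divided by n!.
For n = 14: 3^14 * 14^13 / 14! = 4782969 * 793714773254144/87178291200 = 155678889129876/3575.

155678889129876/3575


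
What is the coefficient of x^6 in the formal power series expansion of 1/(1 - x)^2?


The expansion 1/(1 - x)^r = sum_{k>=0} C(k + r - 1, r - 1) x^k follows from the multiset / negative-binomial theorem (or from repeated differentiation of the geometric series).
For r = 2 and k = 6:
C(7, 1) = 5040 / (1 * 720) = 7.

7


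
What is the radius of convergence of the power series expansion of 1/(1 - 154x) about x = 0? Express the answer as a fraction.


Expanding 1/(1 - 154x) = sum_{k>=0} 154^k x^k, the series converges when |154x| < 1, i.e., |x| < 1/154.
So the radius of convergence is 1/154 = 1/154.

1/154


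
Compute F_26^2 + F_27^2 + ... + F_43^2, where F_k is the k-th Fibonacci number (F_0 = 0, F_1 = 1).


There is a standard identity sum_{k=0}^{N} F_k^2 = F_N * F_{N+1} (proved inductively from the telescoping relation F_k^2 = F_k F_{k+1} - F_{k-1} F_k). Then
sum_{k=26}^{43} F_k^2 = F_43 F_44 - F_25 F_26.
Computing: F_43 = 433494437, F_44 = 701408733, F_25 = 75025, F_26 = 121393.
Sum = 433494437 * 701408733 - 75025 * 121393 = 304056774711208496.

304056774711208496
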